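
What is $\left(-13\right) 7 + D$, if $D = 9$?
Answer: $-82$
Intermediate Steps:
$\left(-13\right) 7 + D = \left(-13\right) 7 + 9 = -91 + 9 = -82$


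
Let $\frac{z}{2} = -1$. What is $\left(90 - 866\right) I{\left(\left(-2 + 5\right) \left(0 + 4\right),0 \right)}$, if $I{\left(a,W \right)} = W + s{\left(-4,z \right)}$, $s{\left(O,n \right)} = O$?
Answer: $3104$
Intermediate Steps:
$z = -2$ ($z = 2 \left(-1\right) = -2$)
$I{\left(a,W \right)} = -4 + W$ ($I{\left(a,W \right)} = W - 4 = -4 + W$)
$\left(90 - 866\right) I{\left(\left(-2 + 5\right) \left(0 + 4\right),0 \right)} = \left(90 - 866\right) \left(-4 + 0\right) = \left(90 - 866\right) \left(-4\right) = \left(-776\right) \left(-4\right) = 3104$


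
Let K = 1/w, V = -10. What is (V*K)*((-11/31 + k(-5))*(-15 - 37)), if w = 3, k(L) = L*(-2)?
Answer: 155480/93 ≈ 1671.8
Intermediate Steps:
k(L) = -2*L
K = ⅓ (K = 1/3 = ⅓ ≈ 0.33333)
(V*K)*((-11/31 + k(-5))*(-15 - 37)) = (-10*⅓)*((-11/31 - 2*(-5))*(-15 - 37)) = -10*(-11*1/31 + 10)*(-52)/3 = -10*(-11/31 + 10)*(-52)/3 = -2990*(-52)/93 = -10/3*(-15548/31) = 155480/93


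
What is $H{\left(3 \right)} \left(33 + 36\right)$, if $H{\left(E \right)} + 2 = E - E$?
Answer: $-138$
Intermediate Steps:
$H{\left(E \right)} = -2$ ($H{\left(E \right)} = -2 + \left(E - E\right) = -2 + 0 = -2$)
$H{\left(3 \right)} \left(33 + 36\right) = - 2 \left(33 + 36\right) = \left(-2\right) 69 = -138$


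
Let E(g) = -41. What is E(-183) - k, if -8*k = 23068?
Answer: 5685/2 ≈ 2842.5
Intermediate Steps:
k = -5767/2 (k = -⅛*23068 = -5767/2 ≈ -2883.5)
E(-183) - k = -41 - 1*(-5767/2) = -41 + 5767/2 = 5685/2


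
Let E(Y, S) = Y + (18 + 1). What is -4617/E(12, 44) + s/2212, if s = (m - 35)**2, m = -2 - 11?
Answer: -2535345/17143 ≈ -147.89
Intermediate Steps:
m = -13
E(Y, S) = 19 + Y (E(Y, S) = Y + 19 = 19 + Y)
s = 2304 (s = (-13 - 35)**2 = (-48)**2 = 2304)
-4617/E(12, 44) + s/2212 = -4617/(19 + 12) + 2304/2212 = -4617/31 + 2304*(1/2212) = -4617*1/31 + 576/553 = -4617/31 + 576/553 = -2535345/17143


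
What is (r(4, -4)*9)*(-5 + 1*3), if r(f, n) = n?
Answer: 72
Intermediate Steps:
(r(4, -4)*9)*(-5 + 1*3) = (-4*9)*(-5 + 1*3) = -36*(-5 + 3) = -36*(-2) = 72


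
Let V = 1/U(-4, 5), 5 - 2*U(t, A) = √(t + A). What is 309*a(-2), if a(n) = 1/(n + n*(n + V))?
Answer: 309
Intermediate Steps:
U(t, A) = 5/2 - √(A + t)/2 (U(t, A) = 5/2 - √(t + A)/2 = 5/2 - √(A + t)/2)
V = ½ (V = 1/(5/2 - √(5 - 4)/2) = 1/(5/2 - √1/2) = 1/(5/2 - ½*1) = 1/(5/2 - ½) = 1/2 = ½ ≈ 0.50000)
a(n) = 1/(n + n*(½ + n)) (a(n) = 1/(n + n*(n + ½)) = 1/(n + n*(½ + n)))
309*a(-2) = 309*(2/(-2*(3 + 2*(-2)))) = 309*(2*(-½)/(3 - 4)) = 309*(2*(-½)/(-1)) = 309*(2*(-½)*(-1)) = 309*1 = 309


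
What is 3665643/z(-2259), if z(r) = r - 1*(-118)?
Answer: -3665643/2141 ≈ -1712.1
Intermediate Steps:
z(r) = 118 + r (z(r) = r + 118 = 118 + r)
3665643/z(-2259) = 3665643/(118 - 2259) = 3665643/(-2141) = 3665643*(-1/2141) = -3665643/2141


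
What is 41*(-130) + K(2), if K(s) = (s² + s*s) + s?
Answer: -5320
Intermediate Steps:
K(s) = s + 2*s² (K(s) = (s² + s²) + s = 2*s² + s = s + 2*s²)
41*(-130) + K(2) = 41*(-130) + 2*(1 + 2*2) = -5330 + 2*(1 + 4) = -5330 + 2*5 = -5330 + 10 = -5320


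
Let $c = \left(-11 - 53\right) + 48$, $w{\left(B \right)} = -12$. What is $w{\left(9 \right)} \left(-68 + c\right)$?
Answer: $1008$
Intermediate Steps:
$c = -16$ ($c = -64 + 48 = -16$)
$w{\left(9 \right)} \left(-68 + c\right) = - 12 \left(-68 - 16\right) = \left(-12\right) \left(-84\right) = 1008$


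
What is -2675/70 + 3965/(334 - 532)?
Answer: -40360/693 ≈ -58.240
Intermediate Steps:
-2675/70 + 3965/(334 - 532) = -2675*1/70 + 3965/(-198) = -535/14 + 3965*(-1/198) = -535/14 - 3965/198 = -40360/693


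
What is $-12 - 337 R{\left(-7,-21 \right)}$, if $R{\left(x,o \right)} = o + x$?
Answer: $9424$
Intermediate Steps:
$-12 - 337 R{\left(-7,-21 \right)} = -12 - 337 \left(-21 - 7\right) = -12 - -9436 = -12 + 9436 = 9424$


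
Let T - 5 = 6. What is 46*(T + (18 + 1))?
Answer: 1380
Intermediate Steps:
T = 11 (T = 5 + 6 = 11)
46*(T + (18 + 1)) = 46*(11 + (18 + 1)) = 46*(11 + 19) = 46*30 = 1380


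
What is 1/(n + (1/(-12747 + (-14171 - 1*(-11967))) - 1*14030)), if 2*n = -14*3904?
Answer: -14951/618343459 ≈ -2.4179e-5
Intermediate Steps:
n = -27328 (n = (-14*3904)/2 = (½)*(-54656) = -27328)
1/(n + (1/(-12747 + (-14171 - 1*(-11967))) - 1*14030)) = 1/(-27328 + (1/(-12747 + (-14171 - 1*(-11967))) - 1*14030)) = 1/(-27328 + (1/(-12747 + (-14171 + 11967)) - 14030)) = 1/(-27328 + (1/(-12747 - 2204) - 14030)) = 1/(-27328 + (1/(-14951) - 14030)) = 1/(-27328 + (-1/14951 - 14030)) = 1/(-27328 - 209762531/14951) = 1/(-618343459/14951) = -14951/618343459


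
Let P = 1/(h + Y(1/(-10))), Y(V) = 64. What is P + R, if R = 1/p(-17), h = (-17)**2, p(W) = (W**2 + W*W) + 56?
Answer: 987/223802 ≈ 0.0044101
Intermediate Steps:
p(W) = 56 + 2*W**2 (p(W) = (W**2 + W**2) + 56 = 2*W**2 + 56 = 56 + 2*W**2)
h = 289
R = 1/634 (R = 1/(56 + 2*(-17)**2) = 1/(56 + 2*289) = 1/(56 + 578) = 1/634 ≈ 0.0015773)
P = 1/353 (P = 1/(289 + 64) = 1/353 ≈ 0.0028329)
P + R = 1/353 + 1/634 = 987/223802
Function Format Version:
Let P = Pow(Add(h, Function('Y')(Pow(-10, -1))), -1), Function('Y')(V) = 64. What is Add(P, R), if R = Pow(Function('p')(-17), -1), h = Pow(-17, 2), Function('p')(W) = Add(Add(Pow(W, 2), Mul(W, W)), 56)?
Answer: Rational(987, 223802) ≈ 0.0044101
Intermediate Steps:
Function('p')(W) = Add(56, Mul(2, Pow(W, 2))) (Function('p')(W) = Add(Add(Pow(W, 2), Pow(W, 2)), 56) = Add(Mul(2, Pow(W, 2)), 56) = Add(56, Mul(2, Pow(W, 2))))
h = 289
R = Rational(1, 634) (R = Pow(Add(56, Mul(2, Pow(-17, 2))), -1) = Pow(Add(56, Mul(2, 289)), -1) = Pow(Add(56, 578), -1) = Pow(634, -1) = Rational(1, 634) ≈ 0.0015773)
P = Rational(1, 353) (P = Pow(Add(289, 64), -1) = Pow(353, -1) = Rational(1, 353) ≈ 0.0028329)
Add(P, R) = Add(Rational(1, 353), Rational(1, 634)) = Rational(987, 223802)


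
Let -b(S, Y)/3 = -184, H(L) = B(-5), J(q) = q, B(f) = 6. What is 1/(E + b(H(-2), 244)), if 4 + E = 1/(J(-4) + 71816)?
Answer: 71812/39352977 ≈ 0.0018248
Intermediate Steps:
H(L) = 6
b(S, Y) = 552 (b(S, Y) = -3*(-184) = 552)
E = -287247/71812 (E = -4 + 1/(-4 + 71816) = -4 + 1/71812 = -287247/71812 ≈ -4.0000)
1/(E + b(H(-2), 244)) = 1/(-287247/71812 + 552) = 1/(39352977/71812) = 71812/39352977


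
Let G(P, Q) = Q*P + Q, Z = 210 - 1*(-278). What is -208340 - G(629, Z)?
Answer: -515780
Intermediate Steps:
Z = 488 (Z = 210 + 278 = 488)
G(P, Q) = Q + P*Q (G(P, Q) = P*Q + Q = Q + P*Q)
-208340 - G(629, Z) = -208340 - 488*(1 + 629) = -208340 - 488*630 = -208340 - 1*307440 = -208340 - 307440 = -515780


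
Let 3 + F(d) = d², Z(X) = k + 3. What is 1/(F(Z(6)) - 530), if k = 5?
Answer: -1/469 ≈ -0.0021322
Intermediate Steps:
Z(X) = 8 (Z(X) = 5 + 3 = 8)
F(d) = -3 + d²
1/(F(Z(6)) - 530) = 1/((-3 + 8²) - 530) = 1/((-3 + 64) - 530) = 1/(61 - 530) = 1/(-469) = -1/469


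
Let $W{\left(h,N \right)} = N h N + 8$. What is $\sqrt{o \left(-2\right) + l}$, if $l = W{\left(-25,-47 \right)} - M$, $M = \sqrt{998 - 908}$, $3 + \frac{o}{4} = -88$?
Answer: $\sqrt{-54489 - 3 \sqrt{10}} \approx 233.45 i$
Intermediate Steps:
$o = -364$ ($o = -12 + 4 \left(-88\right) = -12 - 352 = -364$)
$M = 3 \sqrt{10}$ ($M = \sqrt{90} = 3 \sqrt{10} \approx 9.4868$)
$W{\left(h,N \right)} = 8 + h N^{2}$ ($W{\left(h,N \right)} = h N^{2} + 8 = 8 + h N^{2}$)
$l = -55217 - 3 \sqrt{10}$ ($l = \left(8 - 25 \left(-47\right)^{2}\right) - 3 \sqrt{10} = \left(8 - 55225\right) - 3 \sqrt{10} = -55217 - 3 \sqrt{10} \approx -55227.0$)
$\sqrt{o \left(-2\right) + l} = \sqrt{\left(-364\right) \left(-2\right) - \left(55217 + 3 \sqrt{10}\right)} = \sqrt{728 - \left(55217 + 3 \sqrt{10}\right)} = \sqrt{-54489 - 3 \sqrt{10}}$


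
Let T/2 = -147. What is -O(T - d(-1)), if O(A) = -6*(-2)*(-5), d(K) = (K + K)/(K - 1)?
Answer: 60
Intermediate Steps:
T = -294 (T = 2*(-147) = -294)
d(K) = 2*K/(-1 + K) (d(K) = (2*K)/(-1 + K) = 2*K/(-1 + K))
O(A) = -60 (O(A) = 12*(-5) = -60)
-O(T - d(-1)) = -1*(-60) = 60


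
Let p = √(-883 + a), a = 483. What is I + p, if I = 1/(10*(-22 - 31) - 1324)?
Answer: -1/1854 + 20*I ≈ -0.00053937 + 20.0*I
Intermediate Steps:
p = 20*I (p = √(-883 + 483) = √(-400) = 20*I ≈ 20.0*I)
I = -1/1854 (I = 1/(10*(-53) - 1324) = 1/(-530 - 1324) = 1/(-1854) = -1/1854 ≈ -0.00053937)
I + p = -1/1854 + 20*I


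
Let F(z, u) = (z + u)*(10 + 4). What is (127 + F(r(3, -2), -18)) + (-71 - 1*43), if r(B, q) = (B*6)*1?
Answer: 13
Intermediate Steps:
r(B, q) = 6*B (r(B, q) = (6*B)*1 = 6*B)
F(z, u) = 14*u + 14*z (F(z, u) = (u + z)*14 = 14*u + 14*z)
(127 + F(r(3, -2), -18)) + (-71 - 1*43) = (127 + (14*(-18) + 14*(6*3))) + (-71 - 1*43) = (127 + (-252 + 14*18)) + (-71 - 43) = (127 + (-252 + 252)) - 114 = (127 + 0) - 114 = 127 - 114 = 13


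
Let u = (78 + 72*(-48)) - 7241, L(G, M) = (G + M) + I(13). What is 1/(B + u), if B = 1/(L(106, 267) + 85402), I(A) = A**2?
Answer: -85944/912639335 ≈ -9.4171e-5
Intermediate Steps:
L(G, M) = 169 + G + M (L(G, M) = (G + M) + 13**2 = (G + M) + 169 = 169 + G + M)
u = -10619 (u = (78 - 3456) - 7241 = -3378 - 7241 = -10619)
B = 1/85944 (B = 1/((169 + 106 + 267) + 85402) = 1/(542 + 85402) = 1/85944 ≈ 1.1635e-5)
1/(B + u) = 1/(1/85944 - 10619) = 1/(-912639335/85944) = -85944/912639335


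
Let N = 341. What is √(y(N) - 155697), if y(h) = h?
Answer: 2*I*√38839 ≈ 394.15*I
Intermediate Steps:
√(y(N) - 155697) = √(341 - 155697) = √(-155356) = 2*I*√38839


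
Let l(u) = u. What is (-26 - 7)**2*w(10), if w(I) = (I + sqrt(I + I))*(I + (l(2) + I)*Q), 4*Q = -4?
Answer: -21780 - 4356*sqrt(5) ≈ -31520.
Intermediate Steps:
Q = -1 (Q = (1/4)*(-4) = -1)
w(I) = -2*I - 2*sqrt(2)*sqrt(I) (w(I) = (I + sqrt(I + I))*(I + (2 + I)*(-1)) = (I + sqrt(2*I))*(I + (-2 - I)) = (I + sqrt(2)*sqrt(I))*(-2) = -2*I - 2*sqrt(2)*sqrt(I))
(-26 - 7)**2*w(10) = (-26 - 7)**2*(-2*10 - 2*sqrt(2)*sqrt(10)) = (-33)**2*(-20 - 4*sqrt(5)) = 1089*(-20 - 4*sqrt(5)) = -21780 - 4356*sqrt(5)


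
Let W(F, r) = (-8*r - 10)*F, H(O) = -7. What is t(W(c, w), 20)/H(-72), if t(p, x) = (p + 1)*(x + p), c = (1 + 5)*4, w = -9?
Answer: -2245412/7 ≈ -3.2077e+5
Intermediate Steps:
c = 24 (c = 6*4 = 24)
W(F, r) = F*(-10 - 8*r) (W(F, r) = (-10 - 8*r)*F = F*(-10 - 8*r))
t(p, x) = (1 + p)*(p + x)
t(W(c, w), 20)/H(-72) = (-2*24*(5 + 4*(-9)) + 20 + (-2*24*(5 + 4*(-9)))**2 - 2*24*(5 + 4*(-9))*20)/(-7) = (-2*24*(5 - 36) + 20 + (-2*24*(5 - 36))**2 - 2*24*(5 - 36)*20)*(-1/7) = (-2*24*(-31) + 20 + (-2*24*(-31))**2 - 2*24*(-31)*20)*(-1/7) = (1488 + 20 + 1488**2 + 1488*20)*(-1/7) = (1488 + 20 + 2214144 + 29760)*(-1/7) = 2245412*(-1/7) = -2245412/7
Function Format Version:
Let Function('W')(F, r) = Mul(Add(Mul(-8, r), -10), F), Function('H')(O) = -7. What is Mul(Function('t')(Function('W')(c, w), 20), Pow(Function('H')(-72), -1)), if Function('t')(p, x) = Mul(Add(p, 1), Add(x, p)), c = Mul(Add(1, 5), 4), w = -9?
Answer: Rational(-2245412, 7) ≈ -3.2077e+5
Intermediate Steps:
c = 24 (c = Mul(6, 4) = 24)
Function('W')(F, r) = Mul(F, Add(-10, Mul(-8, r))) (Function('W')(F, r) = Mul(Add(-10, Mul(-8, r)), F) = Mul(F, Add(-10, Mul(-8, r))))
Function('t')(p, x) = Mul(Add(1, p), Add(p, x))
Mul(Function('t')(Function('W')(c, w), 20), Pow(Function('H')(-72), -1)) = Mul(Add(Mul(-2, 24, Add(5, Mul(4, -9))), 20, Pow(Mul(-2, 24, Add(5, Mul(4, -9))), 2), Mul(Mul(-2, 24, Add(5, Mul(4, -9))), 20)), Pow(-7, -1)) = Mul(Add(Mul(-2, 24, Add(5, -36)), 20, Pow(Mul(-2, 24, Add(5, -36)), 2), Mul(Mul(-2, 24, Add(5, -36)), 20)), Rational(-1, 7)) = Mul(Add(Mul(-2, 24, -31), 20, Pow(Mul(-2, 24, -31), 2), Mul(Mul(-2, 24, -31), 20)), Rational(-1, 7)) = Mul(Add(1488, 20, Pow(1488, 2), Mul(1488, 20)), Rational(-1, 7)) = Mul(Add(1488, 20, 2214144, 29760), Rational(-1, 7)) = Mul(2245412, Rational(-1, 7)) = Rational(-2245412, 7)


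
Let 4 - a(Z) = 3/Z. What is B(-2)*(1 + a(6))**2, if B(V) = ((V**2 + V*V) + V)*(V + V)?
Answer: -486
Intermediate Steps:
a(Z) = 4 - 3/Z
B(V) = 2*V*(V + 2*V**2) (B(V) = ((V**2 + V**2) + V)*(2*V) = (2*V**2 + V)*(2*V) = (V + 2*V**2)*(2*V) = 2*V*(V + 2*V**2))
B(-2)*(1 + a(6))**2 = ((-2)**2*(2 + 4*(-2)))*(1 + (4 - 3/6))**2 = (4*(2 - 8))*(1 + (4 - 3*1/6))**2 = (4*(-6))*(1 + (4 - 1/2))**2 = -24*(1 + 7/2)**2 = -24*(9/2)**2 = -24*81/4 = -486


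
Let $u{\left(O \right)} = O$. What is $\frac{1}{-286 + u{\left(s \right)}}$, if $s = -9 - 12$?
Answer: $- \frac{1}{307} \approx -0.0032573$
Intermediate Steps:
$s = -21$
$\frac{1}{-286 + u{\left(s \right)}} = \frac{1}{-286 - 21} = \frac{1}{-307} = - \frac{1}{307}$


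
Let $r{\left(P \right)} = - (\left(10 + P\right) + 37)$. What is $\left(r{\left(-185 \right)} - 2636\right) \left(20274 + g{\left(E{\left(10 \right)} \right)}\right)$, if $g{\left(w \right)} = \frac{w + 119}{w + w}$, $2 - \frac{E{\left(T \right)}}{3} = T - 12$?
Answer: $- \frac{607897043}{12} \approx -5.0658 \cdot 10^{7}$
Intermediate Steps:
$E{\left(T \right)} = 42 - 3 T$ ($E{\left(T \right)} = 6 - 3 \left(T - 12\right) = 6 - 3 \left(-12 + T\right) = 6 - \left(-36 + 3 T\right) = 42 - 3 T$)
$g{\left(w \right)} = \frac{119 + w}{2 w}$
$r{\left(P \right)} = -47 - P$ ($r{\left(P \right)} = - (47 + P) = -47 - P$)
$\left(r{\left(-185 \right)} - 2636\right) \left(20274 + g{\left(E{\left(10 \right)} \right)}\right) = \left(\left(-47 - -185\right) - 2636\right) \left(20274 + \frac{119 + \left(42 - 30\right)}{2 \left(42 - 30\right)}\right) = \left(\left(-47 + 185\right) - 2636\right) \left(20274 + \frac{119 + \left(42 - 30\right)}{2 \left(42 - 30\right)}\right) = \left(138 - 2636\right) \left(20274 + \frac{119 + 12}{2 \cdot 12}\right) = - 2498 \left(20274 + \frac{1}{2} \cdot \frac{1}{12} \cdot 131\right) = - 2498 \left(20274 + \frac{131}{24}\right) = \left(-2498\right) \frac{486707}{24} = - \frac{607897043}{12}$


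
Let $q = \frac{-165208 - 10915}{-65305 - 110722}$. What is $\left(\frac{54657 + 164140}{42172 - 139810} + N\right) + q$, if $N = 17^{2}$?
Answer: $\frac{4945703219269}{17186924226} \approx 287.76$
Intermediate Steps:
$q = \frac{176123}{176027}$ ($q = - \frac{176123}{-176027} = \left(-176123\right) \left(- \frac{1}{176027}\right) = \frac{176123}{176027} \approx 1.0005$)
$N = 289$
$\left(\frac{54657 + 164140}{42172 - 139810} + N\right) + q = \left(\frac{54657 + 164140}{42172 - 139810} + 289\right) + \frac{176123}{176027} = \left(\frac{218797}{-97638} + 289\right) + \frac{176123}{176027} = \left(218797 \left(- \frac{1}{97638}\right) + 289\right) + \frac{176123}{176027} = \left(- \frac{218797}{97638} + 289\right) + \frac{176123}{176027} = \frac{27998585}{97638} + \frac{176123}{176027} = \frac{4945703219269}{17186924226}$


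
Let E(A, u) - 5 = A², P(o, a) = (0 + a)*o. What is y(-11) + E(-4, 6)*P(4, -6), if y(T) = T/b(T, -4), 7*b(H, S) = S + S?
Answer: -3955/8 ≈ -494.38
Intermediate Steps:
b(H, S) = 2*S/7 (b(H, S) = (S + S)/7 = (2*S)/7 = 2*S/7)
P(o, a) = a*o
E(A, u) = 5 + A²
y(T) = -7*T/8 (y(T) = T/(((2/7)*(-4))) = T/(-8/7) = T*(-7/8) = -7*T/8)
y(-11) + E(-4, 6)*P(4, -6) = -7/8*(-11) + (5 + (-4)²)*(-6*4) = 77/8 + (5 + 16)*(-24) = 77/8 + 21*(-24) = 77/8 - 504 = -3955/8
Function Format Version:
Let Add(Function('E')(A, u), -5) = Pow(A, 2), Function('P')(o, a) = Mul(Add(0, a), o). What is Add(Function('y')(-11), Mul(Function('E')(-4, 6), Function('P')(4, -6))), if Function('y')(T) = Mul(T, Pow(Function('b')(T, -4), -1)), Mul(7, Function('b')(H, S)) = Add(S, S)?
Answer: Rational(-3955, 8) ≈ -494.38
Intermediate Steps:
Function('b')(H, S) = Mul(Rational(2, 7), S) (Function('b')(H, S) = Mul(Rational(1, 7), Add(S, S)) = Mul(Rational(1, 7), Mul(2, S)) = Mul(Rational(2, 7), S))
Function('P')(o, a) = Mul(a, o)
Function('E')(A, u) = Add(5, Pow(A, 2))
Function('y')(T) = Mul(Rational(-7, 8), T) (Function('y')(T) = Mul(T, Pow(Mul(Rational(2, 7), -4), -1)) = Mul(T, Pow(Rational(-8, 7), -1)) = Mul(T, Rational(-7, 8)) = Mul(Rational(-7, 8), T))
Add(Function('y')(-11), Mul(Function('E')(-4, 6), Function('P')(4, -6))) = Add(Mul(Rational(-7, 8), -11), Mul(Add(5, Pow(-4, 2)), Mul(-6, 4))) = Add(Rational(77, 8), Mul(Add(5, 16), -24)) = Add(Rational(77, 8), Mul(21, -24)) = Add(Rational(77, 8), -504) = Rational(-3955, 8)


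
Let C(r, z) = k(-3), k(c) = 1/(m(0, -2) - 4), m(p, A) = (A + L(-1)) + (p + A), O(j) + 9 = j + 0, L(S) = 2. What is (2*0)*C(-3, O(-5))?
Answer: 0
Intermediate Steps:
O(j) = -9 + j (O(j) = -9 + (j + 0) = -9 + j)
m(p, A) = 2 + p + 2*A (m(p, A) = (A + 2) + (p + A) = (2 + A) + (A + p) = 2 + p + 2*A)
k(c) = -1/6 (k(c) = 1/((2 + 0 + 2*(-2)) - 4) = 1/((2 + 0 - 4) - 4) = 1/(-2 - 4) = 1/(-6) = -1/6)
C(r, z) = -1/6
(2*0)*C(-3, O(-5)) = (2*0)*(-1/6) = 0*(-1/6) = 0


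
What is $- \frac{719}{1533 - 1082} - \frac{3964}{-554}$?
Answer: $\frac{694719}{124927} \approx 5.561$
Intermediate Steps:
$- \frac{719}{1533 - 1082} - \frac{3964}{-554} = - \frac{719}{1533 - 1082} - - \frac{1982}{277} = - \frac{719}{451} + \frac{1982}{277} = \frac{694719}{124927}$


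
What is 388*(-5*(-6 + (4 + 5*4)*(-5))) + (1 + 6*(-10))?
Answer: 244381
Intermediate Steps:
388*(-5*(-6 + (4 + 5*4)*(-5))) + (1 + 6*(-10)) = 388*(-5*(-6 + (4 + 20)*(-5))) + (1 - 60) = 388*(-5*(-6 + 24*(-5))) - 59 = 388*(-5*(-6 - 120)) - 59 = 388*(-5*(-126)) - 59 = 388*630 - 59 = 244440 - 59 = 244381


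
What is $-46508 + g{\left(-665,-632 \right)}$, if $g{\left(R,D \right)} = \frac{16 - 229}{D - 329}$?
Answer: $- \frac{44693975}{961} \approx -46508.0$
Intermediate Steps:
$g{\left(R,D \right)} = - \frac{213}{-329 + D}$
$-46508 + g{\left(-665,-632 \right)} = -46508 - \frac{213}{-329 - 632} = -46508 - \frac{213}{-961} = -46508 - - \frac{213}{961} = -46508 + \frac{213}{961} = - \frac{44693975}{961}$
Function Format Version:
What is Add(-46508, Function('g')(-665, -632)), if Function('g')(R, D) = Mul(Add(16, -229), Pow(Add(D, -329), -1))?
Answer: Rational(-44693975, 961) ≈ -46508.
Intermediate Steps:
Function('g')(R, D) = Mul(-213, Pow(Add(-329, D), -1))
Add(-46508, Function('g')(-665, -632)) = Add(-46508, Mul(-213, Pow(Add(-329, -632), -1))) = Add(-46508, Mul(-213, Pow(-961, -1))) = Add(-46508, Mul(-213, Rational(-1, 961))) = Add(-46508, Rational(213, 961)) = Rational(-44693975, 961)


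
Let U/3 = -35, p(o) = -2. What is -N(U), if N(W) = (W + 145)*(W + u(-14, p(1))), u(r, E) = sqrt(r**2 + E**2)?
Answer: 4200 - 400*sqrt(2) ≈ 3634.3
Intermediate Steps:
u(r, E) = sqrt(E**2 + r**2)
U = -105 (U = 3*(-35) = -105)
N(W) = (145 + W)*(W + 10*sqrt(2)) (N(W) = (W + 145)*(W + sqrt((-2)**2 + (-14)**2)) = (145 + W)*(W + sqrt(4 + 196)) = (145 + W)*(W + sqrt(200)) = (145 + W)*(W + 10*sqrt(2)))
-N(U) = -((-105)**2 + 145*(-105) + 1450*sqrt(2) + 10*(-105)*sqrt(2)) = -(11025 - 15225 + 1450*sqrt(2) - 1050*sqrt(2)) = -(-4200 + 400*sqrt(2)) = 4200 - 400*sqrt(2)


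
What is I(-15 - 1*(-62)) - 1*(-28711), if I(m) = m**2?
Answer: 30920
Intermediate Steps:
I(-15 - 1*(-62)) - 1*(-28711) = (-15 - 1*(-62))**2 - 1*(-28711) = (-15 + 62)**2 + 28711 = 47**2 + 28711 = 2209 + 28711 = 30920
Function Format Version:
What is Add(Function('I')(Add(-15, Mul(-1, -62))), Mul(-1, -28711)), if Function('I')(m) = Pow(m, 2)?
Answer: 30920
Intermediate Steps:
Add(Function('I')(Add(-15, Mul(-1, -62))), Mul(-1, -28711)) = Add(Pow(Add(-15, Mul(-1, -62)), 2), Mul(-1, -28711)) = Add(Pow(Add(-15, 62), 2), 28711) = Add(Pow(47, 2), 28711) = Add(2209, 28711) = 30920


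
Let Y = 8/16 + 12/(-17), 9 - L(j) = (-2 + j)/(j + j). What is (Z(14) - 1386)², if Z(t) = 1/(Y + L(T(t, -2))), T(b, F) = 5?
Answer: 1001214368449/521284 ≈ 1.9207e+6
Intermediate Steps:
L(j) = 9 - (-2 + j)/(2*j) (L(j) = 9 - (-2 + j)/(j + j) = 9 - (-2 + j)/(2*j))
Y = -7/34 (Y = 8*(1/16) + 12*(-1/17) = ½ - 12/17 = -7/34 ≈ -0.20588)
Z(t) = 85/722 (Z(t) = 1/(-7/34 + (17/2 + 1/5)) = 1/(-7/34 + (17/2 + ⅕)) = 1/(-7/34 + 87/10) = 1/(722/85) = 85/722)
(Z(14) - 1386)² = (85/722 - 1386)² = (-1000607/722)² = 1001214368449/521284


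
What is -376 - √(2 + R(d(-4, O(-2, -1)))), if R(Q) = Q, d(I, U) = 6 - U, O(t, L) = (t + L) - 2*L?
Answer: -379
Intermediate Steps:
O(t, L) = t - L (O(t, L) = (L + t) - 2*L = t - L)
-376 - √(2 + R(d(-4, O(-2, -1)))) = -376 - √(2 + (6 - (-2 - 1*(-1)))) = -376 - √(2 + (6 - (-2 + 1))) = -376 - √(2 + (6 - 1*(-1))) = -376 - √(2 + (6 + 1)) = -376 - √(2 + 7) = -376 - √9 = -376 - 1*3 = -376 - 3 = -379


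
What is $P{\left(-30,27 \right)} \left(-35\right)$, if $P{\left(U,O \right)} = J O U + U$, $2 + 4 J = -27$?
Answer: $- \frac{408975}{2} \approx -2.0449 \cdot 10^{5}$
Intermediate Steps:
$J = - \frac{29}{4}$ ($J = - \frac{1}{2} + \frac{1}{4} \left(-27\right) = - \frac{1}{2} - \frac{27}{4} = - \frac{29}{4} \approx -7.25$)
$P{\left(U,O \right)} = U - \frac{29 O U}{4}$ ($P{\left(U,O \right)} = - \frac{29 O}{4} U + U = - \frac{29 O U}{4} + U = U - \frac{29 O U}{4}$)
$P{\left(-30,27 \right)} \left(-35\right) = \frac{1}{4} \left(-30\right) \left(4 - 783\right) \left(-35\right) = \frac{1}{4} \left(-30\right) \left(-779\right) \left(-35\right) = \frac{11685}{2} \left(-35\right) = - \frac{408975}{2}$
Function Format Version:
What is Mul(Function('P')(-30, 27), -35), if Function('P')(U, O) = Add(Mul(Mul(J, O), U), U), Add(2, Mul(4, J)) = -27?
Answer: Rational(-408975, 2) ≈ -2.0449e+5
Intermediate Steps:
J = Rational(-29, 4) (J = Add(Rational(-1, 2), Mul(Rational(1, 4), -27)) = Add(Rational(-1, 2), Rational(-27, 4)) = Rational(-29, 4) ≈ -7.2500)
Function('P')(U, O) = Add(U, Mul(Rational(-29, 4), O, U)) (Function('P')(U, O) = Add(Mul(Mul(Rational(-29, 4), O), U), U) = Add(Mul(Rational(-29, 4), O, U), U) = Add(U, Mul(Rational(-29, 4), O, U)))
Mul(Function('P')(-30, 27), -35) = Mul(Mul(Rational(1, 4), -30, Add(4, Mul(-29, 27))), -35) = Mul(Mul(Rational(1, 4), -30, Add(4, -783)), -35) = Mul(Mul(Rational(1, 4), -30, -779), -35) = Mul(Rational(11685, 2), -35) = Rational(-408975, 2)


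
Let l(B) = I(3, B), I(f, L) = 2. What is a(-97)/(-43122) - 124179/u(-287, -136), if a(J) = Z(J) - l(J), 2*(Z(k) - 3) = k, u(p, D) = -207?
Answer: 1189968149/1983612 ≈ 599.90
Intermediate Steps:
l(B) = 2
Z(k) = 3 + k/2
a(J) = 1 + J/2 (a(J) = (3 + J/2) - 1*2 = (3 + J/2) - 2 = 1 + J/2)
a(-97)/(-43122) - 124179/u(-287, -136) = (1 + (½)*(-97))/(-43122) - 124179/(-207) = (1 - 97/2)*(-1/43122) - 124179*(-1/207) = -95/2*(-1/43122) + 41393/69 = 95/86244 + 41393/69 = 1189968149/1983612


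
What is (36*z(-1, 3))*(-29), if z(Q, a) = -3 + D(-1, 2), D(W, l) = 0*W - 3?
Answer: 6264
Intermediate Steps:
D(W, l) = -3 (D(W, l) = 0 - 3 = -3)
z(Q, a) = -6 (z(Q, a) = -3 - 3 = -6)
(36*z(-1, 3))*(-29) = (36*(-6))*(-29) = -216*(-29) = 6264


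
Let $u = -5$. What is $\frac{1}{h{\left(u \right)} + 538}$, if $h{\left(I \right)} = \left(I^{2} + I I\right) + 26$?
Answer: $\frac{1}{614} \approx 0.0016287$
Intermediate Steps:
$h{\left(I \right)} = 26 + 2 I^{2}$ ($h{\left(I \right)} = \left(I^{2} + I^{2}\right) + 26 = 2 I^{2} + 26 = 26 + 2 I^{2}$)
$\frac{1}{h{\left(u \right)} + 538} = \frac{1}{\left(26 + 2 \left(-5\right)^{2}\right) + 538} = \frac{1}{\left(26 + 2 \cdot 25\right) + 538} = \frac{1}{\left(26 + 50\right) + 538} = \frac{1}{76 + 538} = \frac{1}{614}$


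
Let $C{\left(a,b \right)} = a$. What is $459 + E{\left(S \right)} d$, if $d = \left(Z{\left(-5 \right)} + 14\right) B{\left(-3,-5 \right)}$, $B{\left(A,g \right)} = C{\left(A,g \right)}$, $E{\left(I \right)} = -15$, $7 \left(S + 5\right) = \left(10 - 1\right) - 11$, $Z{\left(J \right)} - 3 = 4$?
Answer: $1404$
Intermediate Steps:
$Z{\left(J \right)} = 7$ ($Z{\left(J \right)} = 3 + 4 = 7$)
$S = - \frac{37}{7}$ ($S = -5 + \frac{\left(10 - 1\right) - 11}{7} = -5 + \frac{9 - 11}{7} = -5 + \frac{1}{7} \left(-2\right) = -5 - \frac{2}{7} = - \frac{37}{7} \approx -5.2857$)
$B{\left(A,g \right)} = A$
$d = -63$ ($d = \left(7 + 14\right) \left(-3\right) = 21 \left(-3\right) = -63$)
$459 + E{\left(S \right)} d = 459 - -945 = 459 + 945 = 1404$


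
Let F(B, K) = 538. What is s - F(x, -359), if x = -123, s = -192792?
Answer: -193330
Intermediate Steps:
s - F(x, -359) = -192792 - 1*538 = -192792 - 538 = -193330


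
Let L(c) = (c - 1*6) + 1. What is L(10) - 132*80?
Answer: -10555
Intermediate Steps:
L(c) = -5 + c (L(c) = (c - 6) + 1 = (-6 + c) + 1 = -5 + c)
L(10) - 132*80 = (-5 + 10) - 132*80 = 5 - 10560 = -10555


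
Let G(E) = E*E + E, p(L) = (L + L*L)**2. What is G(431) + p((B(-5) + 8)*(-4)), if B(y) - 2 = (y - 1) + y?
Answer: 186592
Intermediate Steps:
B(y) = 1 + 2*y (B(y) = 2 + ((y - 1) + y) = 2 + ((-1 + y) + y) = 2 + (-1 + 2*y) = 1 + 2*y)
p(L) = (L + L**2)**2
G(E) = E + E**2 (G(E) = E**2 + E = E + E**2)
G(431) + p((B(-5) + 8)*(-4)) = 431*(1 + 431) + (((1 + 2*(-5)) + 8)*(-4))**2*(1 + ((1 + 2*(-5)) + 8)*(-4))**2 = 431*432 + (((1 - 10) + 8)*(-4))**2*(1 + ((1 - 10) + 8)*(-4))**2 = 186192 + ((-9 + 8)*(-4))**2*(1 + (-9 + 8)*(-4))**2 = 186192 + (-1*(-4))**2*(1 - 1*(-4))**2 = 186192 + 4**2*(1 + 4)**2 = 186192 + 16*5**2 = 186192 + 16*25 = 186192 + 400 = 186592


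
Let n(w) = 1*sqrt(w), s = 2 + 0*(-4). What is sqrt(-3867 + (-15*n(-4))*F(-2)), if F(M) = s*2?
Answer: sqrt(-3867 - 120*I) ≈ 0.9647 - 62.193*I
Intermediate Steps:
s = 2 (s = 2 + 0 = 2)
F(M) = 4 (F(M) = 2*2 = 4)
n(w) = sqrt(w)
sqrt(-3867 + (-15*n(-4))*F(-2)) = sqrt(-3867 - 30*I*4) = sqrt(-3867 - 120*I)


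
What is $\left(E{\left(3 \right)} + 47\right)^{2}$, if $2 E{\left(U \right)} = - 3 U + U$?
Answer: $1936$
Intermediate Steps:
$E{\left(U \right)} = - U$ ($E{\left(U \right)} = \frac{- 3 U + U}{2} = \frac{\left(-2\right) U}{2} = - U$)
$\left(E{\left(3 \right)} + 47\right)^{2} = \left(\left(-1\right) 3 + 47\right)^{2} = \left(-3 + 47\right)^{2} = 44^{2} = 1936$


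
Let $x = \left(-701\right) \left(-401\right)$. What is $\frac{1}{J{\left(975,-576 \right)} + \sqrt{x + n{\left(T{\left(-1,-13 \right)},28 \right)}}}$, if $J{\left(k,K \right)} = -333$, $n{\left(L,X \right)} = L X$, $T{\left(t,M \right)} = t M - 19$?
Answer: $\frac{333}{170044} + \frac{\sqrt{280933}}{170044} \approx 0.0050753$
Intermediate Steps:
$T{\left(t,M \right)} = -19 + M t$ ($T{\left(t,M \right)} = M t - 19 = -19 + M t$)
$x = 281101$
$\frac{1}{J{\left(975,-576 \right)} + \sqrt{x + n{\left(T{\left(-1,-13 \right)},28 \right)}}} = \frac{1}{-333 + \sqrt{281101 + \left(-19 - -13\right) 28}} = \frac{1}{-333 + \sqrt{281101 + \left(-19 + 13\right) 28}} = \frac{1}{-333 + \sqrt{281101 - 168}} = \frac{1}{-333 + \sqrt{280933}}$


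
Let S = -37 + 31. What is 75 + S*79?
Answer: -399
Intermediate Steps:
S = -6
75 + S*79 = 75 - 6*79 = 75 - 474 = -399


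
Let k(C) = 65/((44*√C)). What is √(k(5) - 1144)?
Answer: √(-553696 + 143*√5)/22 ≈ 33.813*I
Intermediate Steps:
k(C) = 65/(44*√C) (k(C) = 65*(1/(44*√C)) = 65/(44*√C))
√(k(5) - 1144) = √(65/(44*√5) - 1144) = √(65*(√5/5)/44 - 1144) = √(13*√5/44 - 1144) = √(-1144 + 13*√5/44)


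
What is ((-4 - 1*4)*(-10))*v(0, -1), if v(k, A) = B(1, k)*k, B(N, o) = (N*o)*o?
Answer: 0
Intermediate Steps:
B(N, o) = N*o²
v(k, A) = k³ (v(k, A) = (1*k²)*k = k²*k = k³)
((-4 - 1*4)*(-10))*v(0, -1) = ((-4 - 1*4)*(-10))*0³ = ((-4 - 4)*(-10))*0 = -8*(-10)*0 = 80*0 = 0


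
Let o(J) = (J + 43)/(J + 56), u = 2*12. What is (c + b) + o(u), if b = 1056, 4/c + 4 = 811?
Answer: 68229749/64560 ≈ 1056.8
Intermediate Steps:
u = 24
c = 4/807 (c = 4/(-4 + 811) = 4/807 ≈ 0.0049566)
o(J) = (43 + J)/(56 + J)
(c + b) + o(u) = (4/807 + 1056) + (43 + 24)/(56 + 24) = 852196/807 + 67/80 = 68229749/64560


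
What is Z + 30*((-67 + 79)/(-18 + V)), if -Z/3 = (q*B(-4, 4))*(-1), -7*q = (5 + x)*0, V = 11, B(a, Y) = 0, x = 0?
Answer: -360/7 ≈ -51.429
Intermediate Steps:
q = 0 (q = -(5 + 0)*0/7 = -5*0/7 = -⅐*0 = 0)
Z = 0 (Z = -3*0*0*(-1) = -0*(-1) = -3*0 = 0)
Z + 30*((-67 + 79)/(-18 + V)) = 0 + 30*((-67 + 79)/(-18 + 11)) = 0 + 30*(12/(-7)) = 0 + 30*(12*(-⅐)) = 0 + 30*(-12/7) = 0 - 360/7 = -360/7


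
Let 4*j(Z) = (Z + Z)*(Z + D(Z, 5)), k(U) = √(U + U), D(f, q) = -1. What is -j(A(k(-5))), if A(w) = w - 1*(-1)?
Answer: 5 - I*√10/2 ≈ 5.0 - 1.5811*I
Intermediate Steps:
k(U) = √2*√U (k(U) = √(2*U) = √2*√U)
A(w) = 1 + w (A(w) = w + 1 = 1 + w)
j(Z) = Z*(-1 + Z)/2 (j(Z) = ((Z + Z)*(Z - 1))/4 = ((2*Z)*(-1 + Z))/4 = (2*Z*(-1 + Z))/4 = Z*(-1 + Z)/2)
-j(A(k(-5))) = -(1 + √2*√(-5))*(-1 + (1 + √2*√(-5)))/2 = -(1 + √2*(I*√5))*(-1 + (1 + √2*(I*√5)))/2 = -(1 + I*√10)*(-1 + (1 + I*√10))/2 = -(1 + I*√10)*I*√10/2 = -I*√10*(1 + I*√10)/2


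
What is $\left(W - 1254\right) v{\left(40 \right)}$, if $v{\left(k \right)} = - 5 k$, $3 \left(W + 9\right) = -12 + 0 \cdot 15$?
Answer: $253400$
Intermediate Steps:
$W = -13$ ($W = -9 + \frac{-12 + 0 \cdot 15}{3} = -9 + \frac{-12 + 0}{3} = -9 + \frac{1}{3} \left(-12\right) = -9 - 4 = -13$)
$\left(W - 1254\right) v{\left(40 \right)} = \left(-13 - 1254\right) \left(\left(-5\right) 40\right) = \left(-1267\right) \left(-200\right) = 253400$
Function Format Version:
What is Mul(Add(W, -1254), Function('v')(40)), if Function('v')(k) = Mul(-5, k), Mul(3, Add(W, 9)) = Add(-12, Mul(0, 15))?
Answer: 253400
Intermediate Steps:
W = -13 (W = Add(-9, Mul(Rational(1, 3), Add(-12, Mul(0, 15)))) = Add(-9, Mul(Rational(1, 3), Add(-12, 0))) = Add(-9, Mul(Rational(1, 3), -12)) = Add(-9, -4) = -13)
Mul(Add(W, -1254), Function('v')(40)) = Mul(Add(-13, -1254), Mul(-5, 40)) = Mul(-1267, -200) = 253400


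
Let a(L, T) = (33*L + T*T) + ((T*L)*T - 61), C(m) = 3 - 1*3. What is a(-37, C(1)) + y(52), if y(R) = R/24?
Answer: -7679/6 ≈ -1279.8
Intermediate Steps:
C(m) = 0 (C(m) = 3 - 3 = 0)
a(L, T) = -61 + T**2 + 33*L + L*T**2 (a(L, T) = (33*L + T**2) + ((L*T)*T - 61) = (T**2 + 33*L) + (L*T**2 - 61) = (T**2 + 33*L) + (-61 + L*T**2) = -61 + T**2 + 33*L + L*T**2)
y(R) = R/24 (y(R) = R*(1/24) = R/24)
a(-37, C(1)) + y(52) = (-61 + 0**2 + 33*(-37) - 37*0**2) + (1/24)*52 = (-61 + 0 - 1221 - 37*0) + 13/6 = (-61 + 0 - 1221 + 0) + 13/6 = -1282 + 13/6 = -7679/6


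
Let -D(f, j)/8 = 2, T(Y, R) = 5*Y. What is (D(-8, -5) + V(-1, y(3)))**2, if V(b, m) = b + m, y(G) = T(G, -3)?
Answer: 4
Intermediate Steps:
y(G) = 5*G
D(f, j) = -16 (D(f, j) = -8*2 = -16)
(D(-8, -5) + V(-1, y(3)))**2 = (-16 + (-1 + 5*3))**2 = (-16 + (-1 + 15))**2 = (-16 + 14)**2 = (-2)**2 = 4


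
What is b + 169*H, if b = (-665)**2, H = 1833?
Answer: 752002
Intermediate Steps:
b = 442225
b + 169*H = 442225 + 169*1833 = 442225 + 309777 = 752002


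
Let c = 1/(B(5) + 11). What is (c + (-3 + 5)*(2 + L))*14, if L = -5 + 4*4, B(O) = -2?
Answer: 3290/9 ≈ 365.56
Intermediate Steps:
L = 11 (L = -5 + 16 = 11)
c = ⅑ (c = 1/(-2 + 11) = 1/9 = ⅑ ≈ 0.11111)
(c + (-3 + 5)*(2 + L))*14 = (⅑ + (-3 + 5)*(2 + 11))*14 = (⅑ + 2*13)*14 = (⅑ + 26)*14 = (235/9)*14 = 3290/9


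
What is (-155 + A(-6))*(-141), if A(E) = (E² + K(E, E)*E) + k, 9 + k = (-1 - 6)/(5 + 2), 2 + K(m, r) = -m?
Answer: 21573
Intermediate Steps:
K(m, r) = -2 - m
k = -10 (k = -9 + (-1 - 6)/(5 + 2) = -9 - 7/7 = -9 - 7*⅐ = -9 - 1 = -10)
A(E) = -10 + E² + E*(-2 - E) (A(E) = (E² + (-2 - E)*E) - 10 = (E² + E*(-2 - E)) - 10 = -10 + E² + E*(-2 - E))
(-155 + A(-6))*(-141) = (-155 + (-10 - 2*(-6)))*(-141) = (-155 + (-10 + 12))*(-141) = (-155 + 2)*(-141) = -153*(-141) = 21573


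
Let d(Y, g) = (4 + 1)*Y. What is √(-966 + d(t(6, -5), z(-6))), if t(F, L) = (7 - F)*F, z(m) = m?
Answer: 6*I*√26 ≈ 30.594*I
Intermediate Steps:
t(F, L) = F*(7 - F)
d(Y, g) = 5*Y
√(-966 + d(t(6, -5), z(-6))) = √(-966 + 5*(6*(7 - 1*6))) = √(-966 + 5*(6*(7 - 6))) = √(-966 + 5*(6*1)) = √(-966 + 5*6) = √(-966 + 30) = √(-936) = 6*I*√26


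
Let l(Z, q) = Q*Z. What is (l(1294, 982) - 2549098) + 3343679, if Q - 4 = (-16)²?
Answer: 1131021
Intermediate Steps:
Q = 260 (Q = 4 + (-16)² = 4 + 256 = 260)
l(Z, q) = 260*Z
(l(1294, 982) - 2549098) + 3343679 = (260*1294 - 2549098) + 3343679 = (336440 - 2549098) + 3343679 = -2212658 + 3343679 = 1131021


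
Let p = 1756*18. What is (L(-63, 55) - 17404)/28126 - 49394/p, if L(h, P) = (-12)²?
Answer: -483702431/222251652 ≈ -2.1764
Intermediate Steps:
L(h, P) = 144
p = 31608
(L(-63, 55) - 17404)/28126 - 49394/p = (144 - 17404)/28126 - 49394/31608 = -17260*1/28126 - 49394*1/31608 = -8630/14063 - 24697/15804 = -483702431/222251652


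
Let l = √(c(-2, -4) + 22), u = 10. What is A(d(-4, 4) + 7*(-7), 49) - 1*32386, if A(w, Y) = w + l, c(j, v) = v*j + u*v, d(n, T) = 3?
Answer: -32432 + I*√10 ≈ -32432.0 + 3.1623*I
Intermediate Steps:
c(j, v) = 10*v + j*v (c(j, v) = v*j + 10*v = j*v + 10*v = 10*v + j*v)
l = I*√10 (l = √(-4*(10 - 2) + 22) = √(-4*8 + 22) = √(-32 + 22) = √(-10) = I*√10 ≈ 3.1623*I)
A(w, Y) = w + I*√10
A(d(-4, 4) + 7*(-7), 49) - 1*32386 = ((3 + 7*(-7)) + I*√10) - 1*32386 = ((3 - 49) + I*√10) - 32386 = (-46 + I*√10) - 32386 = -32432 + I*√10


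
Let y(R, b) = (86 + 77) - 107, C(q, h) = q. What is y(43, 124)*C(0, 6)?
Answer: 0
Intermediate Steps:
y(R, b) = 56 (y(R, b) = 163 - 107 = 56)
y(43, 124)*C(0, 6) = 56*0 = 0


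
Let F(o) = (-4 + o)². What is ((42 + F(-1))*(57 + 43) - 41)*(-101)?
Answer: -672559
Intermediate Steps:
((42 + F(-1))*(57 + 43) - 41)*(-101) = ((42 + (-4 - 1)²)*(57 + 43) - 41)*(-101) = ((42 + (-5)²)*100 - 41)*(-101) = ((42 + 25)*100 - 41)*(-101) = (67*100 - 41)*(-101) = (6700 - 41)*(-101) = 6659*(-101) = -672559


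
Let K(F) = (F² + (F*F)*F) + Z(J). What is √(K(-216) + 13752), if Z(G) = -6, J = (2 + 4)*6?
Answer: I*√10017294 ≈ 3165.0*I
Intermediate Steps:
J = 36 (J = 6*6 = 36)
K(F) = -6 + F² + F³ (K(F) = (F² + (F*F)*F) - 6 = (F² + F²*F) - 6 = (F² + F³) - 6 = -6 + F² + F³)
√(K(-216) + 13752) = √((-6 + (-216)² + (-216)³) + 13752) = √((-6 + 46656 - 10077696) + 13752) = √(-10031046 + 13752) = √(-10017294) = I*√10017294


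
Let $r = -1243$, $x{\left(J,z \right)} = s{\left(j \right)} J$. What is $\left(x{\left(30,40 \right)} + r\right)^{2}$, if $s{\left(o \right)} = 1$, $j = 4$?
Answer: $1471369$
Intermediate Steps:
$x{\left(J,z \right)} = J$ ($x{\left(J,z \right)} = 1 J = J$)
$\left(x{\left(30,40 \right)} + r\right)^{2} = \left(30 - 1243\right)^{2} = \left(-1213\right)^{2} = 1471369$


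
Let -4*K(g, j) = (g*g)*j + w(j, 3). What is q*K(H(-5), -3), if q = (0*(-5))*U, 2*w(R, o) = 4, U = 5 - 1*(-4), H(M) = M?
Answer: 0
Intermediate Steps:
U = 9 (U = 5 + 4 = 9)
w(R, o) = 2 (w(R, o) = (½)*4 = 2)
q = 0 (q = (0*(-5))*9 = 0*9 = 0)
K(g, j) = -½ - j*g²/4 (K(g, j) = -((g*g)*j + 2)/4 = -(g²*j + 2)/4 = -(j*g² + 2)/4 = -(2 + j*g²)/4 = -½ - j*g²/4)
q*K(H(-5), -3) = 0*(-½ - ¼*(-3)*(-5)²) = 0*(-½ - ¼*(-3)*25) = 0*(-½ + 75/4) = 0*(73/4) = 0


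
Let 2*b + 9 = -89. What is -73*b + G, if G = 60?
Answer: 3637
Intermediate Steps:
b = -49 (b = -9/2 + (½)*(-89) = -9/2 - 89/2 = -49)
-73*b + G = -73*(-49) + 60 = 3577 + 60 = 3637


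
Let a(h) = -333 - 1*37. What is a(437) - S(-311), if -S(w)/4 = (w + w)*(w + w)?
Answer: 1547166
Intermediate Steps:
a(h) = -370 (a(h) = -333 - 37 = -370)
S(w) = -16*w² (S(w) = -4*(w + w)*(w + w) = -4*2*w*2*w = -16*w²)
a(437) - S(-311) = -370 - (-16)*(-311)² = -370 - (-16)*96721 = -370 - 1*(-1547536) = -370 + 1547536 = 1547166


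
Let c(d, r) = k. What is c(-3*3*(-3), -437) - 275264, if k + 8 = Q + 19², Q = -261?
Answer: -275172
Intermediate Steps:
k = 92 (k = -8 + (-261 + 19²) = -8 + (-261 + 361) = -8 + 100 = 92)
c(d, r) = 92
c(-3*3*(-3), -437) - 275264 = 92 - 275264 = -275172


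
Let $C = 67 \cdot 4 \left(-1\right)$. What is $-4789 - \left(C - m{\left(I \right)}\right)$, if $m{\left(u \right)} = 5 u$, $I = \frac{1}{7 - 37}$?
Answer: $- \frac{27127}{6} \approx -4521.2$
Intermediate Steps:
$I = - \frac{1}{30}$ ($I = \frac{1}{-30} = - \frac{1}{30} \approx -0.033333$)
$C = -268$ ($C = 67 \left(-4\right) = -268$)
$-4789 - \left(C - m{\left(I \right)}\right) = -4789 - \left(-268 - 5 \left(- \frac{1}{30}\right)\right) = -4789 - \left(-268 - - \frac{1}{6}\right) = -4789 - \left(-268 + \frac{1}{6}\right) = -4789 - - \frac{1607}{6} = -4789 + \frac{1607}{6} = - \frac{27127}{6}$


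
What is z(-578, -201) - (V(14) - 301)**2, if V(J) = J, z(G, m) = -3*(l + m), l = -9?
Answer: -81739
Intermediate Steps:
z(G, m) = 27 - 3*m (z(G, m) = -3*(-9 + m) = 27 - 3*m)
z(-578, -201) - (V(14) - 301)**2 = (27 - 3*(-201)) - (14 - 301)**2 = (27 + 603) - 1*(-287)**2 = 630 - 1*82369 = 630 - 82369 = -81739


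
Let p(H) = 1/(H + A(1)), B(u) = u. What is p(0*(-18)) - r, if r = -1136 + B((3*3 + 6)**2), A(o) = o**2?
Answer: 912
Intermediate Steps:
r = -911 (r = -1136 + (3*3 + 6)**2 = -1136 + (9 + 6)**2 = -1136 + 15**2 = -1136 + 225 = -911)
p(H) = 1/(1 + H) (p(H) = 1/(H + 1**2) = 1/(H + 1) = 1/(1 + H))
p(0*(-18)) - r = 1/(1 + 0*(-18)) - 1*(-911) = 1/(1 + 0) + 911 = 1/1 + 911 = 1 + 911 = 912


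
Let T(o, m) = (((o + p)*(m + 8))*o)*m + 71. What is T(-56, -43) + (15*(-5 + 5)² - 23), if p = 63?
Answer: -589912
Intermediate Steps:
T(o, m) = 71 + m*o*(8 + m)*(63 + o) (T(o, m) = (((o + 63)*(m + 8))*o)*m + 71 = (((63 + o)*(8 + m))*o)*m + 71 = (((8 + m)*(63 + o))*o)*m + 71 = (o*(8 + m)*(63 + o))*m + 71 = m*o*(8 + m)*(63 + o) + 71 = 71 + m*o*(8 + m)*(63 + o))
T(-56, -43) + (15*(-5 + 5)² - 23) = (71 + (-43)²*(-56)² + 8*(-43)*(-56)² + 63*(-56)*(-43)² + 504*(-43)*(-56)) + (15*(-5 + 5)² - 23) = (71 + 1849*3136 + 8*(-43)*3136 + 63*(-56)*1849 + 1213632) + (15*0² - 23) = (71 + 5798464 - 1078784 - 6523272 + 1213632) + (15*0 - 23) = -589889 + (0 - 23) = -589889 - 23 = -589912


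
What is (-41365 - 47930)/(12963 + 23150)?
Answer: -89295/36113 ≈ -2.4727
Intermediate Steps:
(-41365 - 47930)/(12963 + 23150) = -89295/36113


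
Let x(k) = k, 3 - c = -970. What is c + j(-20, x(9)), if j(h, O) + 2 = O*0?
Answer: 971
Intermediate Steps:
c = 973 (c = 3 - 1*(-970) = 3 + 970 = 973)
j(h, O) = -2 (j(h, O) = -2 + O*0 = -2 + 0 = -2)
c + j(-20, x(9)) = 973 - 2 = 971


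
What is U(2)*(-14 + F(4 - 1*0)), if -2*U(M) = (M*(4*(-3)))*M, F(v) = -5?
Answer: -456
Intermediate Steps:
U(M) = 6*M² (U(M) = -M*(4*(-3))*M/2 = -M*(-12)*M/2 = -(-12*M)*M/2 = -(-6)*M² = 6*M²)
U(2)*(-14 + F(4 - 1*0)) = (6*2²)*(-14 - 5) = (6*4)*(-19) = 24*(-19) = -456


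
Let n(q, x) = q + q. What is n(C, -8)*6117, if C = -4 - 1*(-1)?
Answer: -36702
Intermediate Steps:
C = -3 (C = -4 + 1 = -3)
n(q, x) = 2*q
n(C, -8)*6117 = (2*(-3))*6117 = -6*6117 = -36702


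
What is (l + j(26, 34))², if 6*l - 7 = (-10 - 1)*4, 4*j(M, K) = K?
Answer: 49/9 ≈ 5.4444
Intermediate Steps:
j(M, K) = K/4
l = -37/6 (l = 7/6 + ((-10 - 1)*4)/6 = 7/6 + (-11*4)/6 = 7/6 + (⅙)*(-44) = 7/6 - 22/3 = -37/6 ≈ -6.1667)
(l + j(26, 34))² = (-37/6 + (¼)*34)² = (-37/6 + 17/2)² = (7/3)² = 49/9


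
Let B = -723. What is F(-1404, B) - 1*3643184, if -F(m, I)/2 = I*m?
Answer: -5673368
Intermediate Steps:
F(m, I) = -2*I*m
F(-1404, B) - 1*3643184 = -2*(-723)*(-1404) - 1*3643184 = -2030184 - 3643184 = -5673368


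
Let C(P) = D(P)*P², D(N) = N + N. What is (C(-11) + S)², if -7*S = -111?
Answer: 343101529/49 ≈ 7.0021e+6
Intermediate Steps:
D(N) = 2*N
S = 111/7 (S = -⅐*(-111) = 111/7 ≈ 15.857)
C(P) = 2*P³ (C(P) = (2*P)*P² = 2*P³)
(C(-11) + S)² = (2*(-11)³ + 111/7)² = (2*(-1331) + 111/7)² = (-2662 + 111/7)² = (-18523/7)² = 343101529/49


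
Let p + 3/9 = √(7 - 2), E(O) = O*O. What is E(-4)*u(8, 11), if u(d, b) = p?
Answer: -16/3 + 16*√5 ≈ 30.444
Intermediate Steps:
E(O) = O²
p = -⅓ + √5 (p = -⅓ + √(7 - 2) = -⅓ + √5 ≈ 1.9027)
u(d, b) = -⅓ + √5
E(-4)*u(8, 11) = (-4)²*(-⅓ + √5) = 16*(-⅓ + √5) = -16/3 + 16*√5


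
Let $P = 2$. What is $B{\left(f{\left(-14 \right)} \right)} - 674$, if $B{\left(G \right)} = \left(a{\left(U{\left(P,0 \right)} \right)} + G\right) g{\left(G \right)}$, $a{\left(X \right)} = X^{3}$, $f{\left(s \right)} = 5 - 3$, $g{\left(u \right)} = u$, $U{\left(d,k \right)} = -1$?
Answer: $-672$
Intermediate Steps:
$f{\left(s \right)} = 2$ ($f{\left(s \right)} = 5 - 3 = 2$)
$B{\left(G \right)} = G \left(-1 + G\right)$ ($B{\left(G \right)} = \left(\left(-1\right)^{3} + G\right) G = \left(-1 + G\right) G = G \left(-1 + G\right)$)
$B{\left(f{\left(-14 \right)} \right)} - 674 = 2 \left(-1 + 2\right) - 674 = 2 \cdot 1 - 674 = 2 - 674 = -672$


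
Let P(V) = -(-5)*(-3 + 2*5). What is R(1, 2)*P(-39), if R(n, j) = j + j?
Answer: 140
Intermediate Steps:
R(n, j) = 2*j
P(V) = 35 (P(V) = -(-5)*(-3 + 10) = -(-5)*7 = -1*(-35) = 35)
R(1, 2)*P(-39) = (2*2)*35 = 4*35 = 140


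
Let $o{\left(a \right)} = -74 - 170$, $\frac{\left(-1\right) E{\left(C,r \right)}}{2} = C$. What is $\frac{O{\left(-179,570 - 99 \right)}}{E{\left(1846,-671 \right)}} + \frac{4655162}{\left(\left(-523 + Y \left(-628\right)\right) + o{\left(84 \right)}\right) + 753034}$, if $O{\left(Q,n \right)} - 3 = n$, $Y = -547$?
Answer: $\frac{641056037}{155601186} \approx 4.1199$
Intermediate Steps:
$E{\left(C,r \right)} = - 2 C$
$o{\left(a \right)} = -244$
$O{\left(Q,n \right)} = 3 + n$
$\frac{O{\left(-179,570 - 99 \right)}}{E{\left(1846,-671 \right)}} + \frac{4655162}{\left(\left(-523 + Y \left(-628\right)\right) + o{\left(84 \right)}\right) + 753034} = \frac{3 + \left(570 - 99\right)}{\left(-2\right) 1846} + \frac{4655162}{\left(\left(-523 - -343516\right) - 244\right) + 753034} = \frac{3 + \left(570 - 99\right)}{-3692} + \frac{4655162}{\left(\left(-523 + 343516\right) - 244\right) + 753034} = \left(3 + 471\right) \left(- \frac{1}{3692}\right) + \frac{4655162}{\left(342993 - 244\right) + 753034} = 474 \left(- \frac{1}{3692}\right) + \frac{4655162}{342749 + 753034} = - \frac{237}{1846} + \frac{4655162}{1095783} = \frac{641056037}{155601186}$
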